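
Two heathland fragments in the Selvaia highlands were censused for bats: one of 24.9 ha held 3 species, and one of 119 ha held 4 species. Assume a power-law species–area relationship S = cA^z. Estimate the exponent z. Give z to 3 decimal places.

0.184

Taking logs: ln S = ln c + z ln A, so z = (ln S₂ − ln S₁)/(ln A₂ − ln A₁).
z = ln(4/3) / ln(119/24.9) = ln(1.333) / ln(4.779) = 0.2877 / 1.5643 = 0.1839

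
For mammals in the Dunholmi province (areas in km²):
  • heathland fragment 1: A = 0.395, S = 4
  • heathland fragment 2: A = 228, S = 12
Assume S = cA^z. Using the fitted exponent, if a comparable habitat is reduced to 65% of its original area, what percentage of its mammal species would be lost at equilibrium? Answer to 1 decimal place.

7.2%

z = ln(12/4) / ln(228/0.395) = 1.0986 / 6.3582 = 0.1728
S_new/S_old = (A_new/A_old)^z = 0.65^0.1728 = exp(0.1728 × -0.4308) = 0.9283
Fraction lost = 1 − 0.9283 = 0.07173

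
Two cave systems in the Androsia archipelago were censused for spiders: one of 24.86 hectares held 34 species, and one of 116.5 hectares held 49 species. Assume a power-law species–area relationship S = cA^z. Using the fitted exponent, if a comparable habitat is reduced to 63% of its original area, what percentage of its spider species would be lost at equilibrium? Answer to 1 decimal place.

z = ln(49/34) / ln(116.5/24.86) = 0.3655 / 1.5446 = 0.2366
S_new/S_old = (A_new/A_old)^z = 0.63^0.2366 = exp(0.2366 × -0.4620) = 0.8964
Fraction lost = 1 − 0.8964 = 0.1036

10.4%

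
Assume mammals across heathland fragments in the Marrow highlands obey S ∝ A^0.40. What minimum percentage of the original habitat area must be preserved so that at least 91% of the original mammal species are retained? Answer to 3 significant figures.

Need (A_new/A_old)^0.4 = 0.91, so A_new/A_old = 0.91^(1/0.4) = 0.91^2.5
ln(A_new/A_old) = ln 0.91 / 0.4 = -0.0943 / 0.4 = -0.2358
A_new/A_old = e^-0.2358 ≈ 0.79

79.0%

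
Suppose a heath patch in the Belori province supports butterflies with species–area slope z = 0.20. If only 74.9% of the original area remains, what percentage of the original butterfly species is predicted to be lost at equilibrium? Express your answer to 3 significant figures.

S_new/S_old = (A_new/A_old)^z = 0.749^0.2
= exp(0.2 × ln 0.749) = exp(0.2 × -0.2890) = exp(-0.0578) ≈ 0.9438
Fraction lost = 1 − 0.9438 = 0.05616

5.62%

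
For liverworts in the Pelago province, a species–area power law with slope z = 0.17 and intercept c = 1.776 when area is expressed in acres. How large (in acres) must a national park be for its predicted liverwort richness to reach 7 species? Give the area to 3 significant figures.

3190 acres

7 = 1.776 × A^0.17  ⇒  A^0.17 = 7/1.776 = 3.941
ln A = ln(3.941) / 0.17 = 1.3715 / 0.17 = 8.0679
A = e^8.0679 ≈ 3190 acres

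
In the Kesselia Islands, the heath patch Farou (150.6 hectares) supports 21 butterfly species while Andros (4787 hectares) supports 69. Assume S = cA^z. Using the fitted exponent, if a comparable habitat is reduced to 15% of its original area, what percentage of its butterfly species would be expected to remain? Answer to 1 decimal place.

z = ln(69/21) / ln(4787/150.6) = 1.1896 / 3.4590 = 0.3439
S_new/S_old = (A_new/A_old)^z = 0.15^0.3439 = exp(0.3439 × -1.8971) = 0.5208

52.1%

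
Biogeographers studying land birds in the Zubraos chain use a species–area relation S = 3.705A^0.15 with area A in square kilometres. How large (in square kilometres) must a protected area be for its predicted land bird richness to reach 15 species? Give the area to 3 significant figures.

15 = 3.705 × A^0.15  ⇒  A^0.15 = 15/3.705 = 4.049
ln A = ln(4.049) / 0.15 = 1.3984 / 0.15 = 9.3224
A = e^9.3224 ≈ 11186 square kilometres

11200 square kilometres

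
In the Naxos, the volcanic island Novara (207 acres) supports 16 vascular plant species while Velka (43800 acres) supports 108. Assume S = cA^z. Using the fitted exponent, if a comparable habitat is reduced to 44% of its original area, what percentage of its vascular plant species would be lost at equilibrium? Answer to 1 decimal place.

25.4%

z = ln(108/16) / ln(43800/207) = 1.9095 / 5.3547 = 0.3566
S_new/S_old = (A_new/A_old)^z = 0.44^0.3566 = exp(0.3566 × -0.8210) = 0.7462
Fraction lost = 1 − 0.7462 = 0.2538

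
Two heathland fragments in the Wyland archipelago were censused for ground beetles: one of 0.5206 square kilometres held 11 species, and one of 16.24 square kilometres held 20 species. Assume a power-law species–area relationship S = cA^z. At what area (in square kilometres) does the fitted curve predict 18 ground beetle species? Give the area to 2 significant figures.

z = ln(20/11) / ln(16.24/0.5206) = 0.5978 / 3.4403 = 0.1738
c = 11 / 0.5206^0.1738 = 11 / 0.8928 = 12.32
A = (18/12.32)^(1/0.1738) ⇒ ln A = ln(1.461)/0.1738 = 2.1812
A = e^2.1812 ≈ 8.857 square kilometres

8.9 square kilometres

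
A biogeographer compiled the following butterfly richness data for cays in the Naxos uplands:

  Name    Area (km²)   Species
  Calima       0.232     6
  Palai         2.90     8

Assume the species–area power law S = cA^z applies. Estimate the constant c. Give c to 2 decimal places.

z = ln(S₂/S₁) / ln(A₂/A₁) = ln(8/6) / ln(2.9/0.232) = 0.2877 / 2.5257 = 0.1139
c = S₁ / A₁^z = 6 / 0.232^0.1139 = 6 / 0.8467 = 7.086

7.09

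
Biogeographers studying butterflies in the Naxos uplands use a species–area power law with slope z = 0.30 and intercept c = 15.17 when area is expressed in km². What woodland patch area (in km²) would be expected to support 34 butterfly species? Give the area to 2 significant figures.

15 km²

34 = 15.17 × A^0.3  ⇒  A^0.3 = 34/15.17 = 2.241
ln A = ln(2.241) / 0.3 = 0.8070 / 0.3 = 2.6901
A = e^2.6901 ≈ 14.73 km²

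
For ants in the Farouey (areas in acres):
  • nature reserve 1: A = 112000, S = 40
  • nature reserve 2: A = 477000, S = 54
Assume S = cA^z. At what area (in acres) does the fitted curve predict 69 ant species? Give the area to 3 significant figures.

z = ln(54/40) / ln(477000/112000) = 0.3001 / 1.4490 = 0.2071
c = 40 / 112000^0.2071 = 40 / 11.11 = 3.6
A = (69/3.6)^(1/0.2071) ⇒ ln A = ln(19.17)/0.2071 = 14.2588
A = e^14.2588 ≈ 1557847 acres

1560000 acres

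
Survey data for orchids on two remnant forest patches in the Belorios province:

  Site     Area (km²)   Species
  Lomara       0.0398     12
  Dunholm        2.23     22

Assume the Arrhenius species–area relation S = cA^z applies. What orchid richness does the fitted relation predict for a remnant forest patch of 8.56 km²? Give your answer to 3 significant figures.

26.9

z = ln(22/12) / ln(2.23/0.0398) = 0.6061 / 4.0259 = 0.1506
c = 12 / 0.0398^0.1506 = 12 / 0.6155 = 19.5
S₃ = 19.5 × 8.56^0.1506 = 19.5 × 1.382 ≈ 26.94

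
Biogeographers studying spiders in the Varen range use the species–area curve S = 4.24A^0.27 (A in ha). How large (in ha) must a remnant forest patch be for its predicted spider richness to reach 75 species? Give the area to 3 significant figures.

41800 ha

75 = 4.24 × A^0.27  ⇒  A^0.27 = 75/4.24 = 17.69
ln A = ln(17.69) / 0.27 = 2.8729 / 0.27 = 10.6405
A = e^10.6405 ≈ 41792 ha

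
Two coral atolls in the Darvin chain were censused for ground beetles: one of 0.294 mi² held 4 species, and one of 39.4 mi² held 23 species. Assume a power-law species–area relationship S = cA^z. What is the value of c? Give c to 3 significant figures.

z = ln(S₂/S₁) / ln(A₂/A₁) = ln(23/4) / ln(39.4/0.294) = 1.7492 / 4.8979 = 0.3571
c = S₁ / A₁^z = 4 / 0.294^0.3571 = 4 / 0.6458 = 6.193

6.19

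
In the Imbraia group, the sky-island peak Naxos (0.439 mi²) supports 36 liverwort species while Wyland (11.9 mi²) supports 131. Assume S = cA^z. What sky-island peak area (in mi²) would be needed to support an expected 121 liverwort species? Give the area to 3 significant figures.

9.72 mi²

z = ln(131/36) / ln(11.9/0.439) = 1.2917 / 3.2998 = 0.3914
c = 36 / 0.439^0.3914 = 36 / 0.7245 = 49.69
A = (121/49.69)^(1/0.3914) ⇒ ln A = ln(2.435)/0.3914 = 2.2737
A = e^2.2737 ≈ 9.715 mi²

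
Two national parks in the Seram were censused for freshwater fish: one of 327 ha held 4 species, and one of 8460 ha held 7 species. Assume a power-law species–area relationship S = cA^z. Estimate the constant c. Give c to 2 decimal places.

1.48

z = ln(S₂/S₁) / ln(A₂/A₁) = ln(7/4) / ln(8460/327) = 0.5596 / 3.2531 = 0.1720
c = S₁ / A₁^z = 4 / 327^0.1720 = 4 / 2.707 = 1.477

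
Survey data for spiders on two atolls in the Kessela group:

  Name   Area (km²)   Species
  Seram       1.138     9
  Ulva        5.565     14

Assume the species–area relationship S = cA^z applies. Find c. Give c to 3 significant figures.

z = ln(S₂/S₁) / ln(A₂/A₁) = ln(14/9) / ln(5.565/1.138) = 0.4418 / 1.5872 = 0.2784
c = S₁ / A₁^z = 9 / 1.138^0.2784 = 9 / 1.037 = 8.682

8.68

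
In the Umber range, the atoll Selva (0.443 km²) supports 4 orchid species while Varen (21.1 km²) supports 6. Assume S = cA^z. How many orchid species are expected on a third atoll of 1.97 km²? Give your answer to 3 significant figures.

4.68

z = ln(6/4) / ln(21.1/0.443) = 0.4055 / 3.8635 = 0.1049
c = 4 / 0.443^0.1049 = 4 / 0.9181 = 4.357
S₃ = 4.357 × 1.97^0.1049 = 4.357 × 1.074 ≈ 4.678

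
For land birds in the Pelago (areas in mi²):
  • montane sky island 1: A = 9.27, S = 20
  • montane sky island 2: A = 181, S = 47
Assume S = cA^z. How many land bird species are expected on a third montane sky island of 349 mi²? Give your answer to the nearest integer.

z = ln(47/20) / ln(181/9.27) = 0.8544 / 2.9717 = 0.2875
c = 20 / 9.27^0.2875 = 20 / 1.897 = 10.54
S₃ = 10.54 × 349^0.2875 = 10.54 × 5.384 ≈ 56.77

57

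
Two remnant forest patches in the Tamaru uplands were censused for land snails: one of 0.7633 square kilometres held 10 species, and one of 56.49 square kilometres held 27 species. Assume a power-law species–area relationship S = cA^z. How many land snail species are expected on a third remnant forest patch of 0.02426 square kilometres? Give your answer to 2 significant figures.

z = ln(27/10) / ln(56.49/0.7633) = 0.9933 / 4.3042 = 0.2308
c = 10 / 0.7633^0.2308 = 10 / 0.9396 = 10.64
S₃ = 10.64 × 0.02426^0.2308 = 10.64 × 0.4239 ≈ 4.512

4.5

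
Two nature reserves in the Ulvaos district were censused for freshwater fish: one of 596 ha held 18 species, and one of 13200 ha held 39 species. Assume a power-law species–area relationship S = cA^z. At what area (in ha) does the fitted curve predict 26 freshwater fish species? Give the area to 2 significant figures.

2600 ha

z = ln(39/18) / ln(13200/596) = 0.7732 / 3.0977 = 0.2496
c = 18 / 596^0.2496 = 18 / 4.928 = 3.652
A = (26/3.652)^(1/0.2496) ⇒ ln A = ln(7.119)/0.2496 = 7.8635
A = e^7.8635 ≈ 2601 ha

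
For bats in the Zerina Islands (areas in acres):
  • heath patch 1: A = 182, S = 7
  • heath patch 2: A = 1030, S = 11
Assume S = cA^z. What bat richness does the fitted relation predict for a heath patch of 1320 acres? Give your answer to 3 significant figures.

z = ln(11/7) / ln(1030/182) = 0.4520 / 1.7333 = 0.2608
c = 7 / 182^0.2608 = 7 / 3.885 = 1.802
S₃ = 1.802 × 1320^0.2608 = 1.802 × 6.512 ≈ 11.74

11.7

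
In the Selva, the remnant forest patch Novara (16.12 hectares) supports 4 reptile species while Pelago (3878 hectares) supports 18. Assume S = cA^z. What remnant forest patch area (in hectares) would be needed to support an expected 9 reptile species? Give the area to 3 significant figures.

310 hectares

z = ln(18/4) / ln(3878/16.12) = 1.5041 / 5.4830 = 0.2743
c = 4 / 16.12^0.2743 = 4 / 2.144 = 1.866
A = (9/1.866)^(1/0.2743) ⇒ ln A = ln(4.824)/0.2743 = 5.7363
A = e^5.7363 ≈ 309.9 hectares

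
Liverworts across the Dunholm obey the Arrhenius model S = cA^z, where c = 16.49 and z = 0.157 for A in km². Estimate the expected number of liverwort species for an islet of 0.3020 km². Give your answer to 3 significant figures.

S = 16.49 × 0.302^0.157
ln S = ln 16.49 + 0.157 × ln 0.302 = 2.8028 + 0.157 × -1.1973 = 2.6148
S = e^2.6148 ≈ 13.66

13.7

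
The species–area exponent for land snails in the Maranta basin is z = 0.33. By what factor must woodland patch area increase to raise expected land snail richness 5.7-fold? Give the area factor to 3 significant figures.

(A₂/A₁)^0.33 = 5.7, so A₂/A₁ = 5.7^(1/0.33) = 5.7^3.03
ln(A₂/A₁) = ln 5.7 / 0.33 = 1.7405 / 0.33 = 5.2741
A₂/A₁ = e^5.2741 ≈ 195.2

195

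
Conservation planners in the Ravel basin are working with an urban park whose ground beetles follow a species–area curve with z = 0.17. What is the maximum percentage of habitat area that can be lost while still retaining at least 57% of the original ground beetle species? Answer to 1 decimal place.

96.3%

Need (A_new/A_old)^0.17 = 0.57, so A_new/A_old = 0.57^(1/0.17) = 0.57^5.882
ln(A_new/A_old) = ln 0.57 / 0.17 = -0.5621 / 0.17 = -3.3066
A_new/A_old = e^-3.3066 ≈ 0.03664
Fraction that can be lost = 1 − 0.03664 = 0.9634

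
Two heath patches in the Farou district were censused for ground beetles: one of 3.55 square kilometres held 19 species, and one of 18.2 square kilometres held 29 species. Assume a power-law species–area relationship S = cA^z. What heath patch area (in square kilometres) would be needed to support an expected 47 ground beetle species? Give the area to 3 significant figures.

118 square kilometres

z = ln(29/19) / ln(18.2/3.55) = 0.4229 / 1.6345 = 0.2587
c = 19 / 3.55^0.2587 = 19 / 1.388 = 13.69
A = (47/13.69)^(1/0.2587) ⇒ ln A = ln(3.433)/0.2587 = 4.7678
A = e^4.7678 ≈ 117.7 square kilometres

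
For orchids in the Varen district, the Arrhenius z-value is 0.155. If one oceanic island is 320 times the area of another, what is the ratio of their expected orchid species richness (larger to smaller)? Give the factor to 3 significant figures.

2.45

S₂/S₁ = (A₂/A₁)^z = 320^0.155
ln(S₂/S₁) = 0.155 × ln 320 = 0.155 × 5.7683 = 0.8941
S₂/S₁ = e^0.8941 ≈ 2.445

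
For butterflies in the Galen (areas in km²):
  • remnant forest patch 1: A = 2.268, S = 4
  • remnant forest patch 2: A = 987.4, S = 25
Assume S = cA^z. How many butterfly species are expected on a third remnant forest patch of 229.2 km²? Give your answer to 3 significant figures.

z = ln(25/4) / ln(987.4/2.268) = 1.8326 / 6.0762 = 0.3016
c = 4 / 2.268^0.3016 = 4 / 1.28 = 3.125
S₃ = 3.125 × 229.2^0.3016 = 3.125 × 5.15 ≈ 16.09

16.1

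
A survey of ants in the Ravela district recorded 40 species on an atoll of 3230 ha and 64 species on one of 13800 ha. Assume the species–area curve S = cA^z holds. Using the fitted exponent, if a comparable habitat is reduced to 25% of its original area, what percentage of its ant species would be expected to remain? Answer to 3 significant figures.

63.8%

z = ln(64/40) / ln(13800/3230) = 0.4700 / 1.4522 = 0.3237
S_new/S_old = (A_new/A_old)^z = 0.25^0.3237 = exp(0.3237 × -1.3863) = 0.6385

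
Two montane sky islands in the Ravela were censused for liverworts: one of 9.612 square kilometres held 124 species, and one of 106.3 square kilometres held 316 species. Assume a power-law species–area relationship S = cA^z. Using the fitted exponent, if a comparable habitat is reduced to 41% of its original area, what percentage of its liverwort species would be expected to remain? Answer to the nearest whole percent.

71%

z = ln(316/124) / ln(106.3/9.612) = 0.9355 / 2.4033 = 0.3892
S_new/S_old = (A_new/A_old)^z = 0.41^0.3892 = exp(0.3892 × -0.8916) = 0.7068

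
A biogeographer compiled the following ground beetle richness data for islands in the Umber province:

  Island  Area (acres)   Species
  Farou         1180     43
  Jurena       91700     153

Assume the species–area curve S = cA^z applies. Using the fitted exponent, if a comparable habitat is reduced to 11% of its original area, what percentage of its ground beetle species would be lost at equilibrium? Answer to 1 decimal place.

47.5%

z = ln(153/43) / ln(91700/1180) = 1.2692 / 4.3530 = 0.2916
S_new/S_old = (A_new/A_old)^z = 0.11^0.2916 = exp(0.2916 × -2.2073) = 0.5254
Fraction lost = 1 − 0.5254 = 0.4746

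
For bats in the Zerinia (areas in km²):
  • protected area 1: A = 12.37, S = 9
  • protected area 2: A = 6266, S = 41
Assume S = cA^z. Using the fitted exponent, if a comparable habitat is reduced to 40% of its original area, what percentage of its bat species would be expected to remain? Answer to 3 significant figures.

z = ln(41/9) / ln(6266/12.37) = 1.5163 / 6.2276 = 0.2435
S_new/S_old = (A_new/A_old)^z = 0.4^0.2435 = exp(0.2435 × -0.9163) = 0.8

80.0%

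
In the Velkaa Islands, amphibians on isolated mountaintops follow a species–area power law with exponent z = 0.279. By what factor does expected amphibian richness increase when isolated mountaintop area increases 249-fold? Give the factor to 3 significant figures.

4.66

S₂/S₁ = (A₂/A₁)^z = 249^0.279
ln(S₂/S₁) = 0.279 × ln 249 = 0.279 × 5.5175 = 1.5394
S₂/S₁ = e^1.5394 ≈ 4.662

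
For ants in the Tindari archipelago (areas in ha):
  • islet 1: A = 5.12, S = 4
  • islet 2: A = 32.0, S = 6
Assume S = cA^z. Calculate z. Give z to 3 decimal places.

Taking logs: ln S = ln c + z ln A, so z = (ln S₂ − ln S₁)/(ln A₂ − ln A₁).
z = ln(6/4) / ln(32/5.12) = ln(1.5) / ln(6.25) = 0.4055 / 1.8326 = 0.2213

0.221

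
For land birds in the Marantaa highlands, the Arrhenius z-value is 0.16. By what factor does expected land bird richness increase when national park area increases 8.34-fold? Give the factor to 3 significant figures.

1.40

S₂/S₁ = (A₂/A₁)^z = 8.34^0.16
ln(S₂/S₁) = 0.16 × ln 8.34 = 0.16 × 2.1211 = 0.3394
S₂/S₁ = e^0.3394 ≈ 1.404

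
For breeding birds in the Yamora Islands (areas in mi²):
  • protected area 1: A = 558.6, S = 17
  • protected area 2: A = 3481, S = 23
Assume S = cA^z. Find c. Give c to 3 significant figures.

5.98

z = ln(S₂/S₁) / ln(A₂/A₁) = ln(23/17) / ln(3481/558.6) = 0.3023 / 1.8296 = 0.1652
c = S₁ / A₁^z = 17 / 558.6^0.1652 = 17 / 2.844 = 5.978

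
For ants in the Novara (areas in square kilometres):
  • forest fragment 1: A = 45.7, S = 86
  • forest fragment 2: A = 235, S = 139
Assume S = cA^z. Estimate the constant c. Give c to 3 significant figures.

z = ln(S₂/S₁) / ln(A₂/A₁) = ln(139/86) / ln(235/45.7) = 0.4801 / 1.6375 = 0.2932
c = S₁ / A₁^z = 86 / 45.7^0.2932 = 86 / 3.067 = 28.04

28.0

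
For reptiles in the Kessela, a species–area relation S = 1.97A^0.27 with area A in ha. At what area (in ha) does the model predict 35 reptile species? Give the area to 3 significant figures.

42500 ha

35 = 1.97 × A^0.27  ⇒  A^0.27 = 35/1.97 = 17.77
ln A = ln(17.77) / 0.27 = 2.8773 / 0.27 = 10.6567
A = e^10.6567 ≈ 42477 ha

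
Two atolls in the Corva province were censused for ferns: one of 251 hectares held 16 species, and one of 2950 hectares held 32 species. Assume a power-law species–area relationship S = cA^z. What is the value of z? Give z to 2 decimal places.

0.28

Taking logs: ln S = ln c + z ln A, so z = (ln S₂ − ln S₁)/(ln A₂ − ln A₁).
z = ln(32/16) / ln(2950/251) = ln(2) / ln(11.75) = 0.6931 / 2.4641 = 0.2813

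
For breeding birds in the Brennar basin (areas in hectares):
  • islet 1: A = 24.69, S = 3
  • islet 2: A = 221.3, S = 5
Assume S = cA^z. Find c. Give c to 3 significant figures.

1.42

z = ln(S₂/S₁) / ln(A₂/A₁) = ln(5/3) / ln(221.3/24.69) = 0.5108 / 2.1931 = 0.2329
c = S₁ / A₁^z = 3 / 24.69^0.2329 = 3 / 2.11 = 1.422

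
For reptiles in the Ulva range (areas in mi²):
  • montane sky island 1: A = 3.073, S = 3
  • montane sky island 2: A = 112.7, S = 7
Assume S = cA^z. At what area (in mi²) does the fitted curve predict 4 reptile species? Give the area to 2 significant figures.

10 mi²

z = ln(7/3) / ln(112.7/3.073) = 0.8473 / 3.6021 = 0.2352
c = 3 / 3.073^0.2352 = 3 / 1.302 = 2.304
A = (4/2.304)^(1/0.2352) ⇒ ln A = ln(1.736)/0.2352 = 2.3457
A = e^2.3457 ≈ 10.44 mi²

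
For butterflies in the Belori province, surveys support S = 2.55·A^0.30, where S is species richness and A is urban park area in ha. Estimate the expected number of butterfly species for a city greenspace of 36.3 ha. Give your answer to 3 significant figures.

7.49

S = 2.55 × 36.3^0.3
ln S = ln 2.55 + 0.3 × ln 36.3 = 0.9361 + 0.3 × 3.5918 = 2.0136
S = e^2.0136 ≈ 7.491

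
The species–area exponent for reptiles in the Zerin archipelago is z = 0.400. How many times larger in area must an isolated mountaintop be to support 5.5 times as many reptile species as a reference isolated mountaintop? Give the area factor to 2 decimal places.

(A₂/A₁)^0.4 = 5.5, so A₂/A₁ = 5.5^(1/0.4) = 5.5^2.5
ln(A₂/A₁) = ln 5.5 / 0.4 = 1.7047 / 0.4 = 4.2619
A₂/A₁ = e^4.2619 ≈ 70.94

70.94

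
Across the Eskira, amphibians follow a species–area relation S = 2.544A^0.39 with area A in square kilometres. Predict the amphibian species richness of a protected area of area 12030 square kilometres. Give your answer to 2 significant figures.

99

S = 2.544 × 12030^0.39
ln S = ln 2.544 + 0.39 × ln 12030 = 0.9337 + 0.39 × 9.3952 = 4.5978
S = e^4.5978 ≈ 99.27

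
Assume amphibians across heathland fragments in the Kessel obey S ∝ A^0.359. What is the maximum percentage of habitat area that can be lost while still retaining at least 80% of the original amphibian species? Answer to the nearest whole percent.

Need (A_new/A_old)^0.359 = 0.8, so A_new/A_old = 0.8^(1/0.359) = 0.8^2.786
ln(A_new/A_old) = ln 0.8 / 0.359 = -0.2231 / 0.359 = -0.6216
A_new/A_old = e^-0.6216 ≈ 0.5371
Fraction that can be lost = 1 − 0.5371 = 0.4629

46%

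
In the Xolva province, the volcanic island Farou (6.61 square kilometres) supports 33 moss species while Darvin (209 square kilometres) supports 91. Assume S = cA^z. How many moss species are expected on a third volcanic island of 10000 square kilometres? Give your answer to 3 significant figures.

z = ln(91/33) / ln(209/6.61) = 1.0144 / 3.4538 = 0.2937
c = 33 / 6.61^0.2937 = 33 / 1.741 = 18.95
S₃ = 18.95 × 10000^0.2937 = 18.95 × 14.95 ≈ 283.4

283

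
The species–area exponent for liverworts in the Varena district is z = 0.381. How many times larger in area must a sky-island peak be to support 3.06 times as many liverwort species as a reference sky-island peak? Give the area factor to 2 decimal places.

(A₂/A₁)^0.381 = 3.06, so A₂/A₁ = 3.06^(1/0.381) = 3.06^2.625
ln(A₂/A₁) = ln 3.06 / 0.381 = 1.1184 / 0.381 = 2.9355
A₂/A₁ = e^2.9355 ≈ 18.83

18.83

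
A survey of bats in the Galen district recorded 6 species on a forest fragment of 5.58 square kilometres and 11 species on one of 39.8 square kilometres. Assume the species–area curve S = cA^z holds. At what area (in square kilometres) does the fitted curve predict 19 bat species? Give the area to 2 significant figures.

z = ln(11/6) / ln(39.8/5.58) = 0.6061 / 1.9647 = 0.3085
c = 6 / 5.58^0.3085 = 6 / 1.7 = 3.53
A = (19/3.53)^(1/0.3085) ⇒ ln A = ln(5.382)/0.3085 = 5.4554
A = e^5.4554 ≈ 234 square kilometres

230 square kilometres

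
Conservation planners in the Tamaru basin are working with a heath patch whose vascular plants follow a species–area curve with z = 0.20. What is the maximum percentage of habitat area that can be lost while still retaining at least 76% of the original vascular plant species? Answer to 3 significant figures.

Need (A_new/A_old)^0.2 = 0.76, so A_new/A_old = 0.76^(1/0.2) = 0.76^5
ln(A_new/A_old) = ln 0.76 / 0.2 = -0.2744 / 0.2 = -1.3722
A_new/A_old = e^-1.3722 ≈ 0.2536
Fraction that can be lost = 1 − 0.2536 = 0.7464

74.6%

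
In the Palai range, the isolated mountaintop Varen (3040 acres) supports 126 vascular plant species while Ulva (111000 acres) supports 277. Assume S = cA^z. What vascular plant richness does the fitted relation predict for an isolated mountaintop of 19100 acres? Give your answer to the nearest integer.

188

z = ln(277/126) / ln(111000/3040) = 0.7877 / 3.5977 = 0.2190
c = 126 / 3040^0.2190 = 126 / 5.789 = 21.77
S₃ = 21.77 × 19100^0.2190 = 21.77 × 8.657 ≈ 188.4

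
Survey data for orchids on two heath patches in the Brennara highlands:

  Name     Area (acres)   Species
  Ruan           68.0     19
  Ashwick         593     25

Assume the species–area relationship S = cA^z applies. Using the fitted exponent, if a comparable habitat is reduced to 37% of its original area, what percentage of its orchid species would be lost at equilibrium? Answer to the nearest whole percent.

z = ln(25/19) / ln(593/68) = 0.2744 / 2.1657 = 0.1267
S_new/S_old = (A_new/A_old)^z = 0.37^0.1267 = exp(0.1267 × -0.9943) = 0.8816
Fraction lost = 1 − 0.8816 = 0.1184

12%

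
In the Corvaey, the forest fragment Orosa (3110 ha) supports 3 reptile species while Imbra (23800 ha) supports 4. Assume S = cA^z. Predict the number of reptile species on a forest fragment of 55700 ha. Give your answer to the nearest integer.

5

z = ln(4/3) / ln(23800/3110) = 0.2877 / 2.0351 = 0.1414
c = 3 / 3110^0.1414 = 3 / 3.117 = 0.9624
S₃ = 0.9624 × 55700^0.1414 = 0.9624 × 4.687 ≈ 4.511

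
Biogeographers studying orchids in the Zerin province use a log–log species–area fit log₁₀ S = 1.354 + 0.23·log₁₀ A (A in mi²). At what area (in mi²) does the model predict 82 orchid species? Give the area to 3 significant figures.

82 = 22.59 × A^0.23  ⇒  A^0.23 = 82/22.59 = 3.629
ln A = ln(3.629) / 0.23 = 1.2890 / 0.23 = 5.6044
A = e^5.6044 ≈ 271.6 mi²

272 mi²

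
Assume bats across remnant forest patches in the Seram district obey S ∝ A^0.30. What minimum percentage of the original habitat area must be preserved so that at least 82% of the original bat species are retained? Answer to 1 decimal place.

Need (A_new/A_old)^0.3 = 0.82, so A_new/A_old = 0.82^(1/0.3) = 0.82^3.333
ln(A_new/A_old) = ln 0.82 / 0.3 = -0.1985 / 0.3 = -0.6615
A_new/A_old = e^-0.6615 ≈ 0.5161

51.6%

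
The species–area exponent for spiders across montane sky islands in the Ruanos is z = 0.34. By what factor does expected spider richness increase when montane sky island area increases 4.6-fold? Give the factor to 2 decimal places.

S₂/S₁ = (A₂/A₁)^z = 4.6^0.34
ln(S₂/S₁) = 0.34 × ln 4.6 = 0.34 × 1.5261 = 0.5189
S₂/S₁ = e^0.5189 ≈ 1.68

1.68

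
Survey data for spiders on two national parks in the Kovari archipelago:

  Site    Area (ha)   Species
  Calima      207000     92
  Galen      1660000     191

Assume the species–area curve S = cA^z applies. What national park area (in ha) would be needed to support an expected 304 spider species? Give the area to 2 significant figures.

6200000 ha

z = ln(191/92) / ln(1660000/207000) = 0.7305 / 2.0819 = 0.3509
c = 92 / 207000^0.3509 = 92 / 73.33 = 1.255
A = (304/1.255)^(1/0.3509) ⇒ ln A = ln(242.3)/0.3509 = 15.6469
A = e^15.6469 ≈ 6242306 ha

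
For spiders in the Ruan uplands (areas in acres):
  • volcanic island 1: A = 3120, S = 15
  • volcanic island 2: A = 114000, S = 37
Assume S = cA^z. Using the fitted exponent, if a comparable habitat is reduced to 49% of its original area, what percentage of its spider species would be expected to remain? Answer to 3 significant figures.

z = ln(37/15) / ln(114000/3120) = 0.9029 / 3.5984 = 0.2509
S_new/S_old = (A_new/A_old)^z = 0.49^0.2509 = exp(0.2509 × -0.7133) = 0.8361

83.6%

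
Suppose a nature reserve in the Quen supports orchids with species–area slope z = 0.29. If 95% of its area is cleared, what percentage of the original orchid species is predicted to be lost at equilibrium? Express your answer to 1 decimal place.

S_new/S_old = (A_new/A_old)^z = 0.05^0.29
= exp(0.29 × ln 0.05) = exp(0.29 × -2.9957) = exp(-0.8688) ≈ 0.4195
Fraction lost = 1 − 0.4195 = 0.5805

58.1%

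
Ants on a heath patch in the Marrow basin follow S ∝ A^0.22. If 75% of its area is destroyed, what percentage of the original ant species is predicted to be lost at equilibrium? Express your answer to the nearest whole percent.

S_new/S_old = (A_new/A_old)^z = 0.25^0.22
= exp(0.22 × ln 0.25) = exp(0.22 × -1.3863) = exp(-0.3050) ≈ 0.7371
Fraction lost = 1 − 0.7371 = 0.2629

26%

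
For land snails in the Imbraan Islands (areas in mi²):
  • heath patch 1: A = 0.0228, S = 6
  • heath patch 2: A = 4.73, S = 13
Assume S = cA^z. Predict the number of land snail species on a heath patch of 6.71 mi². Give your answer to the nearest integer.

14

z = ln(13/6) / ln(4.73/0.0228) = 0.7732 / 5.3349 = 0.1449
c = 6 / 0.0228^0.1449 = 6 / 0.5781 = 10.38
S₃ = 10.38 × 6.71^0.1449 = 10.38 × 1.318 ≈ 13.68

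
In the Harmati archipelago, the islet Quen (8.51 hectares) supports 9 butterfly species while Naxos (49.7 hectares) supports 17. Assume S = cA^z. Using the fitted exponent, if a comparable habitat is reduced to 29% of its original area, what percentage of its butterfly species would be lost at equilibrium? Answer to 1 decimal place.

36.0%

z = ln(17/9) / ln(49.7/8.51) = 0.6360 / 1.7648 = 0.3604
S_new/S_old = (A_new/A_old)^z = 0.29^0.3604 = exp(0.3604 × -1.2379) = 0.6401
Fraction lost = 1 − 0.6401 = 0.3599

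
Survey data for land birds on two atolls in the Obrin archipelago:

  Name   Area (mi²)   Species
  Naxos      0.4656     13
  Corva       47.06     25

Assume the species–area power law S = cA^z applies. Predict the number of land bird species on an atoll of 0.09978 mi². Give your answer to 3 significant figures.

z = ln(25/13) / ln(47.06/0.4656) = 0.6539 / 4.6159 = 0.1417
c = 13 / 0.4656^0.1417 = 13 / 0.8974 = 14.49
S₃ = 14.49 × 0.09978^0.1417 = 14.49 × 0.7214 ≈ 10.45

10.5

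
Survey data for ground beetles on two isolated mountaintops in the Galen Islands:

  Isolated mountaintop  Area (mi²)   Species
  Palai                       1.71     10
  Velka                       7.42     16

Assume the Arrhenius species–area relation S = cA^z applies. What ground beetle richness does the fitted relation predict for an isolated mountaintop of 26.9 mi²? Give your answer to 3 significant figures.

z = ln(16/10) / ln(7.42/1.71) = 0.4700 / 1.4677 = 0.3202
c = 10 / 1.71^0.3202 = 10 / 1.187 = 8.421
S₃ = 8.421 × 26.9^0.3202 = 8.421 × 2.87 ≈ 24.17

24.2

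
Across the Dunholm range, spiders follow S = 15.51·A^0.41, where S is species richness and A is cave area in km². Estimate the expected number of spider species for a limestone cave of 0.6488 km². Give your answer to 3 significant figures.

13.0

S = 15.51 × 0.6488^0.41
ln S = ln 15.51 + 0.41 × ln 0.6488 = 2.7415 + 0.41 × -0.4326 = 2.5641
S = e^2.5641 ≈ 12.99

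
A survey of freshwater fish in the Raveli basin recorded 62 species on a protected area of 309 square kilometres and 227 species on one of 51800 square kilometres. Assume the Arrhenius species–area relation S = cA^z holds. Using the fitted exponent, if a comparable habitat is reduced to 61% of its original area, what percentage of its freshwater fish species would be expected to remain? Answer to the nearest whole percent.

z = ln(227/62) / ln(51800/309) = 1.2978 / 5.1218 = 0.2534
S_new/S_old = (A_new/A_old)^z = 0.61^0.2534 = exp(0.2534 × -0.4943) = 0.8823

88%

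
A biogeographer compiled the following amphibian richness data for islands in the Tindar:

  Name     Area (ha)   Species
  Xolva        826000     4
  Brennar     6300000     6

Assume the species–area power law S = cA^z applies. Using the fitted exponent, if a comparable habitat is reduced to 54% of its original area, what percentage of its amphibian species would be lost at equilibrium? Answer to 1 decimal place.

11.6%

z = ln(6/4) / ln(6300000/826000) = 0.4055 / 2.0317 = 0.1996
S_new/S_old = (A_new/A_old)^z = 0.54^0.1996 = exp(0.1996 × -0.6162) = 0.8843
Fraction lost = 1 − 0.8843 = 0.1157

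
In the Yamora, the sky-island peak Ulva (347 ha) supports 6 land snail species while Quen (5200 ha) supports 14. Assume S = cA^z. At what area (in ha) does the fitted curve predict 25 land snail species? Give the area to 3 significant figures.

33200 ha

z = ln(14/6) / ln(5200/347) = 0.8473 / 2.7071 = 0.3130
c = 6 / 347^0.3130 = 6 / 6.239 = 0.9617
A = (25/0.9617)^(1/0.3130) ⇒ ln A = ln(26)/0.3130 = 10.4089
A = e^10.4089 ≈ 33154 ha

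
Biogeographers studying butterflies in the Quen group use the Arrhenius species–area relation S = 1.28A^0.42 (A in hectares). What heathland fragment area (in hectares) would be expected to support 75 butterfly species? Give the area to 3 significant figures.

75 = 1.28 × A^0.42  ⇒  A^0.42 = 75/1.28 = 58.59
ln A = ln(58.59) / 0.42 = 4.0706 / 0.42 = 9.6920
A = e^9.6920 ≈ 16187 hectares

16200 hectares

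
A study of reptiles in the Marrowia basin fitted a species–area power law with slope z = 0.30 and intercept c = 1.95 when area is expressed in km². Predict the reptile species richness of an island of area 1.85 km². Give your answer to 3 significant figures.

S = 1.95 × 1.85^0.3
ln S = ln 1.95 + 0.3 × ln 1.85 = 0.6678 + 0.3 × 0.6152 = 0.8524
S = e^0.8524 ≈ 2.345

2.35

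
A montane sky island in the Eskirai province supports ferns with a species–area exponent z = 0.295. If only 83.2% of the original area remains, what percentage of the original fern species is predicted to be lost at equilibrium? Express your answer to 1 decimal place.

5.3%

S_new/S_old = (A_new/A_old)^z = 0.832^0.295
= exp(0.295 × ln 0.832) = exp(0.295 × -0.1839) = exp(-0.0543) ≈ 0.9472
Fraction lost = 1 − 0.9472 = 0.05281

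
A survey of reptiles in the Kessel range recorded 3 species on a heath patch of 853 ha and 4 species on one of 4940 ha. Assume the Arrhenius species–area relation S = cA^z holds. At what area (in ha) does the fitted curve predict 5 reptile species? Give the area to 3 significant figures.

19300 ha

z = ln(4/3) / ln(4940/853) = 0.2877 / 1.7564 = 0.1638
c = 3 / 853^0.1638 = 3 / 3.02 = 0.9932
A = (5/0.9932)^(1/0.1638) ⇒ ln A = ln(5.034)/0.1638 = 9.8675
A = e^9.8675 ≈ 19292 ha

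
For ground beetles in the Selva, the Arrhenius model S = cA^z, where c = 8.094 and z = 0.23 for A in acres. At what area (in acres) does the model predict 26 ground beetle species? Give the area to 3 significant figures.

26 = 8.094 × A^0.23  ⇒  A^0.23 = 26/8.094 = 3.212
ln A = ln(3.212) / 0.23 = 1.1670 / 0.23 = 5.0738
A = e^5.0738 ≈ 159.8 acres

160 acres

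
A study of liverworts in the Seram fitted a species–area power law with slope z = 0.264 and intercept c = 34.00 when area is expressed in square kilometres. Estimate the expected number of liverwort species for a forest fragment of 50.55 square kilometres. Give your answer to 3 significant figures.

S = 34 × 50.55^0.264 = 34 × 2.817 ≈ 95.78

95.8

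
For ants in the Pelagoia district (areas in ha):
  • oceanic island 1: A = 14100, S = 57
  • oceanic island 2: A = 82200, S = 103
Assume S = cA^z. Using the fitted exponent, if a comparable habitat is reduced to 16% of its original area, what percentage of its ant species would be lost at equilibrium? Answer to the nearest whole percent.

46%

z = ln(103/57) / ln(82200/14100) = 0.5917 / 1.7630 = 0.3356
S_new/S_old = (A_new/A_old)^z = 0.16^0.3356 = exp(0.3356 × -1.8326) = 0.5406
Fraction lost = 1 − 0.5406 = 0.4594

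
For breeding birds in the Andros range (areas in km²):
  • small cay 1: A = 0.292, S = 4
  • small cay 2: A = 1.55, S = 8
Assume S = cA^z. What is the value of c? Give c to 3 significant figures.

6.67

z = ln(S₂/S₁) / ln(A₂/A₁) = ln(8/4) / ln(1.55/0.292) = 0.6931 / 1.6693 = 0.4152
c = S₁ / A₁^z = 4 / 0.292^0.4152 = 4 / 0.5998 = 6.669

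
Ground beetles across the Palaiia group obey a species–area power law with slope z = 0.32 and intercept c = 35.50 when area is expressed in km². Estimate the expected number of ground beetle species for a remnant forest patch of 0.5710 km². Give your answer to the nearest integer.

30 species

S = 35.5 × 0.571^0.32
ln S = ln 35.5 + 0.32 × ln 0.571 = 3.5695 + 0.32 × -0.5604 = 3.3902
S = e^3.3902 ≈ 29.67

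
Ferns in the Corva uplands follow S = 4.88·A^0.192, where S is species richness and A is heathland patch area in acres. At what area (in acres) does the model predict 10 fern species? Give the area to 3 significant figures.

10 = 4.88 × A^0.192  ⇒  A^0.192 = 10/4.88 = 2.049
ln A = ln(2.049) / 0.192 = 0.7174 / 0.192 = 3.7367
A = e^3.7367 ≈ 41.96 acres

42.0 acres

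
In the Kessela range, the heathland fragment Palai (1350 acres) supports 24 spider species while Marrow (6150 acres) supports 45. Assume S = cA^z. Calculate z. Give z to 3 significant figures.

Taking logs: ln S = ln c + z ln A, so z = (ln S₂ − ln S₁)/(ln A₂ − ln A₁).
z = ln(45/24) / ln(6150/1350) = ln(1.875) / ln(4.556) = 0.6286 / 1.5163 = 0.4146

0.415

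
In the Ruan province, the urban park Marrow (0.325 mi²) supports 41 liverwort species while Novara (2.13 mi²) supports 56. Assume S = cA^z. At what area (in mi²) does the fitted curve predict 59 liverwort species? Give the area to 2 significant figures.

z = ln(56/41) / ln(2.13/0.325) = 0.3118 / 1.8801 = 0.1658
c = 41 / 0.325^0.1658 = 41 / 0.83 = 49.4
A = (59/49.4)^(1/0.1658) ⇒ ln A = ln(1.194)/0.1658 = 1.0708
A = e^1.0708 ≈ 2.918 mi²

2.9 mi²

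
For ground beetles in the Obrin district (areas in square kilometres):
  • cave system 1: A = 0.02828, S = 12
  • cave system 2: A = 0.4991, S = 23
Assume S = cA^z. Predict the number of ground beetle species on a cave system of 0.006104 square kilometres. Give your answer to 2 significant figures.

8.5

z = ln(23/12) / ln(0.4991/0.02828) = 0.6506 / 2.8707 = 0.2266
c = 12 / 0.02828^0.2266 = 12 / 0.4457 = 26.92
S₃ = 26.92 × 0.006104^0.2266 = 26.92 × 0.3149 ≈ 8.478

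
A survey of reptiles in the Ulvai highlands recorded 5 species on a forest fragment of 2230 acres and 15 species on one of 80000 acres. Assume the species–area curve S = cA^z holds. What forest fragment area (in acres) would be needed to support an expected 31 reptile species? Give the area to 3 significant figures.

852000 acres

z = ln(15/5) / ln(80000/2230) = 1.0986 / 3.5800 = 0.3069
c = 5 / 2230^0.3069 = 5 / 10.65 = 0.4693
A = (31/0.4693)^(1/0.3069) ⇒ ln A = ln(66.05)/0.3069 = 13.6554
A = e^13.6554 ≈ 852031 acres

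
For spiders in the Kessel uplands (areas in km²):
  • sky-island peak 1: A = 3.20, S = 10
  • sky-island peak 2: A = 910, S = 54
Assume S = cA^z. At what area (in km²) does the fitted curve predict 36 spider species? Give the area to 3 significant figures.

z = ln(54/10) / ln(910/3.2) = 1.6864 / 5.6503 = 0.2985
c = 10 / 3.2^0.2985 = 10 / 1.415 = 7.067
A = (36/7.067)^(1/0.2985) ⇒ ln A = ln(5.094)/0.2985 = 5.4549
A = e^5.4549 ≈ 233.9 km²

234 km²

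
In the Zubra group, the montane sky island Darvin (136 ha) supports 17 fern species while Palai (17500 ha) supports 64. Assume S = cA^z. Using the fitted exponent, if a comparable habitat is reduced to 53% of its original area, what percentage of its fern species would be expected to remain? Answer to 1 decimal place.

z = ln(64/17) / ln(17500/136) = 1.3257 / 4.8573 = 0.2729
S_new/S_old = (A_new/A_old)^z = 0.53^0.2729 = exp(0.2729 × -0.6349) = 0.8409

84.1%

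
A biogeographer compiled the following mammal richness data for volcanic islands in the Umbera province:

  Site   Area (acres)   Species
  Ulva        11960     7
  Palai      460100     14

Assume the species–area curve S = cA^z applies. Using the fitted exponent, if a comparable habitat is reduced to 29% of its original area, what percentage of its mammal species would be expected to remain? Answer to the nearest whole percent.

z = ln(14/7) / ln(460100/11960) = 0.6931 / 3.6499 = 0.1899
S_new/S_old = (A_new/A_old)^z = 0.29^0.1899 = exp(0.1899 × -1.2379) = 0.7905

79%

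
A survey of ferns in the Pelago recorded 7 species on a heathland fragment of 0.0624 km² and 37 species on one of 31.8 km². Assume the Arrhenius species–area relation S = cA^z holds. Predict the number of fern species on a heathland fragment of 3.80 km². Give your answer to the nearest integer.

21

z = ln(37/7) / ln(31.8/0.0624) = 1.6650 / 6.2337 = 0.2671
c = 7 / 0.0624^0.2671 = 7 / 0.4766 = 14.69
S₃ = 14.69 × 3.8^0.2671 = 14.69 × 1.428 ≈ 20.98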